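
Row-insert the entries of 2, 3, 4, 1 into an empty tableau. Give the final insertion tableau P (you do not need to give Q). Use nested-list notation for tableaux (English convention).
Insert 2: appended to row 1. P = [[2]].
Insert 3: appended to row 1. P = [[2, 3]].
Insert 4: appended to row 1. P = [[2, 3, 4]].
Insert 1: 1 bumps 2 from row 1; 2 starts row 2. P = [[1, 3, 4], [2]].

So P = [[1, 3, 4], [2]].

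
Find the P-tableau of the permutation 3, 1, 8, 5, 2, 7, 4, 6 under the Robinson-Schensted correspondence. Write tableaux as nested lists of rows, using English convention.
P = [[1, 2, 4, 6], [3, 5, 7], [8]]

After inserting 3: P = [[3]].
After inserting 1: P = [[1], [3]].
After inserting 8: P = [[1, 8], [3]].
After inserting 5: P = [[1, 5], [3, 8]].
After inserting 2: P = [[1, 2], [3, 5], [8]].
After inserting 7: P = [[1, 2, 7], [3, 5], [8]].
After inserting 4: P = [[1, 2, 4], [3, 5, 7], [8]].
After inserting 6: P = [[1, 2, 4, 6], [3, 5, 7], [8]].

So P = [[1, 2, 4, 6], [3, 5, 7], [8]].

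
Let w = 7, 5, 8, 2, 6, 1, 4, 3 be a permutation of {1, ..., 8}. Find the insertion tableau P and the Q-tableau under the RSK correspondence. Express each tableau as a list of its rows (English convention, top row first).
Insert each entry of the permutation into P by Schensted row insertion, recording in Q the position of each new cell.

Insert 7: appended to row 1. P = [[7]].
Insert 5: 5 bumps 7 from row 1; 7 starts row 2. P = [[5], [7]].
Insert 8: appended to row 1. P = [[5, 8], [7]].
Insert 2: 2 bumps 5 from row 1; 5 bumps 7 from row 2; 7 starts row 3. P = [[2, 8], [5], [7]].
Insert 6: 6 bumps 8 from row 1; 8 appends to row 2. P = [[2, 6], [5, 8], [7]].
Insert 1: 1 bumps 2 from row 1; 2 bumps 5 from row 2; 5 bumps 7 from row 3; 7 starts row 4. P = [[1, 6], [2, 8], [5], [7]].
Insert 4: 4 bumps 6 from row 1; 6 bumps 8 from row 2; 8 appends to row 3. P = [[1, 4], [2, 6], [5, 8], [7]].
Insert 3: 3 bumps 4 from row 1; 4 bumps 6 from row 2; 6 bumps 8 from row 3; 8 appends to row 4. P = [[1, 3], [2, 4], [5, 6], [7, 8]].

So P = [[1, 3], [2, 4], [5, 6], [7, 8]], Q = [[1, 3], [2, 5], [4, 7], [6, 8]].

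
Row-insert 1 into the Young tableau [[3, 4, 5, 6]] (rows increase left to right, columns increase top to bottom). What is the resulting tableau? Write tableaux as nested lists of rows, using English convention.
[[1, 4, 5, 6], [3]]

In row 1, 1 replaces 3 (the leftmost entry greater than 1); 3 is bumped to row 2. 3 starts a new row 2. The new tableau is [[1, 4, 5, 6], [3]].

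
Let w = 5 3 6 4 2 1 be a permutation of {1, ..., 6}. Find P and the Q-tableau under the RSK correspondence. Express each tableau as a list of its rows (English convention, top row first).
P = [[1, 4], [2, 6], [3], [5]], Q = [[1, 3], [2, 4], [5], [6]]

Insert each entry of the permutation into P by Schensted row insertion, recording in Q the position of each new cell.

After inserting 5: P = [[5]].
After inserting 3: P = [[3], [5]].
After inserting 6: P = [[3, 6], [5]].
After inserting 4: P = [[3, 4], [5, 6]].
After inserting 2: P = [[2, 4], [3, 6], [5]].
After inserting 1: P = [[1, 4], [2, 6], [3], [5]].

So P = [[1, 4], [2, 6], [3], [5]], Q = [[1, 3], [2, 4], [5], [6]].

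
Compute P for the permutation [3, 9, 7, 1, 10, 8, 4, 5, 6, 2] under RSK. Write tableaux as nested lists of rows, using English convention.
After inserting 3: P = [[3]].
After inserting 9: P = [[3, 9]].
After inserting 7: P = [[3, 7], [9]].
After inserting 1: P = [[1, 7], [3], [9]].
After inserting 10: P = [[1, 7, 10], [3], [9]].
After inserting 8: P = [[1, 7, 8], [3, 10], [9]].
After inserting 4: P = [[1, 4, 8], [3, 7], [9, 10]].
After inserting 5: P = [[1, 4, 5], [3, 7, 8], [9, 10]].
After inserting 6: P = [[1, 4, 5, 6], [3, 7, 8], [9, 10]].
After inserting 2: P = [[1, 2, 5, 6], [3, 4, 8], [7, 10], [9]].

So P = [[1, 2, 5, 6], [3, 4, 8], [7, 10], [9]].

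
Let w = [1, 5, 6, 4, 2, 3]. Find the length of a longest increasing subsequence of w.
3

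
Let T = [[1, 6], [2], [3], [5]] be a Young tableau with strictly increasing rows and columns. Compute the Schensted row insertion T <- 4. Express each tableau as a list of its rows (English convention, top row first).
[[1, 4], [2, 6], [3], [5]]

In row 1, 4 replaces 6 (the leftmost entry greater than 4); 6 is bumped to row 2. 6 is appended to row 2. The new tableau is [[1, 4], [2, 6], [3], [5]].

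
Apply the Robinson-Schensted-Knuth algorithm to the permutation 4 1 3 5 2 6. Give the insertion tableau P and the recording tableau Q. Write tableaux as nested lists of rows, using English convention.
Insert each entry of the permutation into P by Schensted row insertion, recording in Q the position of each new cell.

Insert 4: appended to row 1. P = [[4]].
Insert 1: 1 bumps 4 from row 1; 4 starts row 2. P = [[1], [4]].
Insert 3: appended to row 1. P = [[1, 3], [4]].
Insert 5: appended to row 1. P = [[1, 3, 5], [4]].
Insert 2: 2 bumps 3 from row 1; 3 bumps 4 from row 2; 4 starts row 3. P = [[1, 2, 5], [3], [4]].
Insert 6: appended to row 1. P = [[1, 2, 5, 6], [3], [4]].

So P = [[1, 2, 5, 6], [3], [4]], Q = [[1, 3, 4, 6], [2], [5]].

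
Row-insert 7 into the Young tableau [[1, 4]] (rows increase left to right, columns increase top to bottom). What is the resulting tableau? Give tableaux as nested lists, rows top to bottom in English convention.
7 is larger than every entry of row 1, so it is appended to row 1. The new tableau is [[1, 4, 7]].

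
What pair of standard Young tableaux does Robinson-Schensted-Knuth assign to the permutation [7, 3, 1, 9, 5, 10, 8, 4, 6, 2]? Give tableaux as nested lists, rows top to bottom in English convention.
Insert each entry of the permutation into P by Schensted row insertion, recording in Q the position of each new cell.

Insert 7: appended to row 1. P = [[7]].
Insert 3: 3 bumps 7 from row 1; 7 starts row 2. P = [[3], [7]].
Insert 1: 1 bumps 3 from row 1; 3 bumps 7 from row 2; 7 starts row 3. P = [[1], [3], [7]].
Insert 9: appended to row 1. P = [[1, 9], [3], [7]].
Insert 5: 5 bumps 9 from row 1; 9 appends to row 2. P = [[1, 5], [3, 9], [7]].
Insert 10: appended to row 1. P = [[1, 5, 10], [3, 9], [7]].
Insert 8: 8 bumps 10 from row 1; 10 appends to row 2. P = [[1, 5, 8], [3, 9, 10], [7]].
Insert 4: 4 bumps 5 from row 1; 5 bumps 9 from row 2; 9 appends to row 3. P = [[1, 4, 8], [3, 5, 10], [7, 9]].
Insert 6: 6 bumps 8 from row 1; 8 bumps 10 from row 2; 10 appends to row 3. P = [[1, 4, 6], [3, 5, 8], [7, 9, 10]].
Insert 2: 2 bumps 4 from row 1; 4 bumps 5 from row 2; 5 bumps 7 from row 3; 7 starts row 4. P = [[1, 2, 6], [3, 4, 8], [5, 9, 10], [7]].

So P = [[1, 2, 6], [3, 4, 8], [5, 9, 10], [7]], Q = [[1, 4, 6], [2, 5, 7], [3, 8, 9], [10]].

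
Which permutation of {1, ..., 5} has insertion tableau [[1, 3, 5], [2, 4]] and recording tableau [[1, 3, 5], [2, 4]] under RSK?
2 1 4 3 5

Reverse the RSK construction: for i from n down to 1, find the cell of Q containing i, remove the entry at that cell from P, and reverse-bump it up through P; the value ejected from row 1 is w(i).

Step i=5: Q has 5 at row 1, column 3; remove that cell from P, ejecting 5. So w(5) = 5. P is now [[1, 3], [2, 4]].
Step i=4: Q has 4 at row 2, column 2; remove 4 from row 2 of P and reverse-bump: 4 enters row 1 and ejects 3. So w(4) = 3. P is now [[1, 4], [2]].
Step i=3: Q has 3 at row 1, column 2; remove that cell from P, ejecting 4. So w(3) = 4. P is now [[1], [2]].
Step i=2: Q has 2 at row 2, column 1; remove 2 from row 2 of P and reverse-bump: 2 enters row 1 and ejects 1. So w(2) = 1. P is now [[2]].
Step i=1: Q has 1 at row 1, column 1; remove that cell from P, ejecting 2. So w(1) = 2. P is now [].

So w = 2 1 4 3 5.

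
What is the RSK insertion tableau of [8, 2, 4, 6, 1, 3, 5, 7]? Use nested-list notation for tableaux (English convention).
Insert 8: appended to row 1. P = [[8]].
Insert 2: 2 bumps 8 from row 1; 8 starts row 2. P = [[2], [8]].
Insert 4: appended to row 1. P = [[2, 4], [8]].
Insert 6: appended to row 1. P = [[2, 4, 6], [8]].
Insert 1: 1 bumps 2 from row 1; 2 bumps 8 from row 2; 8 starts row 3. P = [[1, 4, 6], [2], [8]].
Insert 3: 3 bumps 4 from row 1; 4 appends to row 2. P = [[1, 3, 6], [2, 4], [8]].
Insert 5: 5 bumps 6 from row 1; 6 appends to row 2. P = [[1, 3, 5], [2, 4, 6], [8]].
Insert 7: appended to row 1. P = [[1, 3, 5, 7], [2, 4, 6], [8]].

So P = [[1, 3, 5, 7], [2, 4, 6], [8]].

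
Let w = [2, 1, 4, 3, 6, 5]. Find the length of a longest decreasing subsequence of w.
2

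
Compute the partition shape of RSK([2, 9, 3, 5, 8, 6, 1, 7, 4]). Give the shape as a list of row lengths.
Row-insert each entry into an empty tableau.

After inserting 2: P = [[2]].
After inserting 9: P = [[2, 9]].
After inserting 3: P = [[2, 3], [9]].
After inserting 5: P = [[2, 3, 5], [9]].
After inserting 8: P = [[2, 3, 5, 8], [9]].
After inserting 6: P = [[2, 3, 5, 6], [8], [9]].
After inserting 1: P = [[1, 3, 5, 6], [2], [8], [9]].
After inserting 7: P = [[1, 3, 5, 6, 7], [2], [8], [9]].
After inserting 4: P = [[1, 3, 4, 6, 7], [2, 5], [8], [9]].

The final insertion tableau P = [[1, 3, 4, 6, 7], [2, 5], [8], [9]] has shape [5, 2, 1, 1].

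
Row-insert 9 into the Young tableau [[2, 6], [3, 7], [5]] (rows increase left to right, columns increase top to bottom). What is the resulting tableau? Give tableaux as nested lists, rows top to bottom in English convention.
9 is larger than every entry of row 1, so it is appended to row 1. The new tableau is [[2, 6, 9], [3, 7], [5]].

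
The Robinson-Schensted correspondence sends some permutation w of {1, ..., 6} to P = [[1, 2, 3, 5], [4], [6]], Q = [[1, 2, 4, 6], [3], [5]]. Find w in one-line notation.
1 6 2 4 3 5

Reverse RSK: for i = n, n-1, ..., 1, locate i in Q, remove the corresponding corner cell from P, and reverse-bump its entry up through P; the value ejected from row 1 is w(i).

So w = 1 6 2 4 3 5.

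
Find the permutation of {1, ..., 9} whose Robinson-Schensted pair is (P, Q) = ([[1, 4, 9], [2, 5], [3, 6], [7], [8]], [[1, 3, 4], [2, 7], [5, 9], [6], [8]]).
Reverse the RSK construction: for i from n down to 1, find the cell of Q containing i, remove the entry at that cell from P, and reverse-bump it up through P; the value ejected from row 1 is w(i).

Step i=9: Q has 9 at row 3, column 2; remove 6 from row 3 of P and reverse-bump: 6 enters row 2 and ejects 5; 5 enters row 1 and ejects 4. So w(9) = 4. P is now [[1, 5, 9], [2, 6], [3], [7], [8]].
Step i=8: Q has 8 at row 5, column 1; remove 8 from row 5 of P and reverse-bump: 8 enters row 4 and ejects 7; 7 enters row 3 and ejects 3; 3 enters row 2 and ejects 2; 2 enters row 1 and ejects 1. So w(8) = 1. P is now [[2, 5, 9], [3, 6], [7], [8]].
Step i=7: Q has 7 at row 2, column 2; remove 6 from row 2 of P and reverse-bump: 6 enters row 1 and ejects 5. So w(7) = 5. P is now [[2, 6, 9], [3], [7], [8]].
Step i=6: Q has 6 at row 4, column 1; remove 8 from row 4 of P and reverse-bump: 8 enters row 3 and ejects 7; 7 enters row 2 and ejects 3; 3 enters row 1 and ejects 2. So w(6) = 2. P is now [[3, 6, 9], [7], [8]].
Step i=5: Q has 5 at row 3, column 1; remove 8 from row 3 of P and reverse-bump: 8 enters row 2 and ejects 7; 7 enters row 1 and ejects 6. So w(5) = 6. P is now [[3, 7, 9], [8]].
Step i=4: Q has 4 at row 1, column 3; remove that cell from P, ejecting 9. So w(4) = 9. P is now [[3, 7], [8]].
Step i=3: Q has 3 at row 1, column 2; remove that cell from P, ejecting 7. So w(3) = 7. P is now [[3], [8]].
Step i=2: Q has 2 at row 2, column 1; remove 8 from row 2 of P and reverse-bump: 8 enters row 1 and ejects 3. So w(2) = 3. P is now [[8]].
Step i=1: Q has 1 at row 1, column 1; remove that cell from P, ejecting 8. So w(1) = 8. P is now [].

So w = 8 3 7 9 6 2 5 1 4.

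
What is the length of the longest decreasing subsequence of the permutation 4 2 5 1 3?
3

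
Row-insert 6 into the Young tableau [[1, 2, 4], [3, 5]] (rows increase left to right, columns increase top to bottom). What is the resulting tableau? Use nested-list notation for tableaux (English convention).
6 is larger than every entry of row 1, so it is appended to row 1. The new tableau is [[1, 2, 4, 6], [3, 5]].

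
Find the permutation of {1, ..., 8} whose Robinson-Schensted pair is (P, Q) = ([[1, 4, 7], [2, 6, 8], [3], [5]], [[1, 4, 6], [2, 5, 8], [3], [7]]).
Reverse the RSK construction: for i from n down to 1, find the cell of Q containing i, remove the entry at that cell from P, and reverse-bump it up through P; the value ejected from row 1 is w(i).

Step i=8: Q has 8 at row 2, column 3; remove 8 from row 2 of P and reverse-bump: 8 enters row 1 and ejects 7. So w(8) = 7. P is now [[1, 4, 8], [2, 6], [3], [5]].
Step i=7: Q has 7 at row 4, column 1; remove 5 from row 4 of P and reverse-bump: 5 enters row 3 and ejects 3; 3 enters row 2 and ejects 2; 2 enters row 1 and ejects 1. So w(7) = 1. P is now [[2, 4, 8], [3, 6], [5]].
Step i=6: Q has 6 at row 1, column 3; remove that cell from P, ejecting 8. So w(6) = 8. P is now [[2, 4], [3, 6], [5]].
Step i=5: Q has 5 at row 2, column 2; remove 6 from row 2 of P and reverse-bump: 6 enters row 1 and ejects 4. So w(5) = 4. P is now [[2, 6], [3], [5]].
Step i=4: Q has 4 at row 1, column 2; remove that cell from P, ejecting 6. So w(4) = 6. P is now [[2], [3], [5]].
Step i=3: Q has 3 at row 3, column 1; remove 5 from row 3 of P and reverse-bump: 5 enters row 2 and ejects 3; 3 enters row 1 and ejects 2. So w(3) = 2. P is now [[3], [5]].
Step i=2: Q has 2 at row 2, column 1; remove 5 from row 2 of P and reverse-bump: 5 enters row 1 and ejects 3. So w(2) = 3. P is now [[5]].
Step i=1: Q has 1 at row 1, column 1; remove that cell from P, ejecting 5. So w(1) = 5. P is now [].

So w = 5 3 2 6 4 8 1 7.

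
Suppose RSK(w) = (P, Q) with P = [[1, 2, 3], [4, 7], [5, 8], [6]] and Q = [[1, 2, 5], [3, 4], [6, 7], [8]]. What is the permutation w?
Reverse the RSK construction: for i from n down to 1, find the cell of Q containing i, remove the entry at that cell from P, and reverse-bump it up through P; the value ejected from row 1 is w(i).

Step i=8: Q has 8 at row 4, column 1; remove 6 from row 4 of P and reverse-bump: 6 enters row 3 and ejects 5; 5 enters row 2 and ejects 4; 4 enters row 1 and ejects 3. So w(8) = 3. P is now [[1, 2, 4], [5, 7], [6, 8]].
Step i=7: Q has 7 at row 3, column 2; remove 8 from row 3 of P and reverse-bump: 8 enters row 2 and ejects 7; 7 enters row 1 and ejects 4. So w(7) = 4. P is now [[1, 2, 7], [5, 8], [6]].
Step i=6: Q has 6 at row 3, column 1; remove 6 from row 3 of P and reverse-bump: 6 enters row 2 and ejects 5; 5 enters row 1 and ejects 2. So w(6) = 2. P is now [[1, 5, 7], [6, 8]].
Step i=5: Q has 5 at row 1, column 3; remove that cell from P, ejecting 7. So w(5) = 7. P is now [[1, 5], [6, 8]].
Step i=4: Q has 4 at row 2, column 2; remove 8 from row 2 of P and reverse-bump: 8 enters row 1 and ejects 5. So w(4) = 5. P is now [[1, 8], [6]].
Step i=3: Q has 3 at row 2, column 1; remove 6 from row 2 of P and reverse-bump: 6 enters row 1 and ejects 1. So w(3) = 1. P is now [[6, 8]].
Step i=2: Q has 2 at row 1, column 2; remove that cell from P, ejecting 8. So w(2) = 8. P is now [[6]].
Step i=1: Q has 1 at row 1, column 1; remove that cell from P, ejecting 6. So w(1) = 6. P is now [].

So w = 6 8 1 5 7 2 4 3.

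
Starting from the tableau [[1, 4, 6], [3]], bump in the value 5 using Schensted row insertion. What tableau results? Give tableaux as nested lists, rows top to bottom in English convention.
[[1, 4, 5], [3, 6]]

In row 1, 5 replaces 6 (the leftmost entry greater than 5); 6 is bumped to row 2. 6 is appended to row 2. The new tableau is [[1, 4, 5], [3, 6]].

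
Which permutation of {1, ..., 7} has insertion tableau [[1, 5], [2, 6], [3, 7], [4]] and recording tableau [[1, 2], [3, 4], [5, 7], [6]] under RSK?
Reverse the RSK construction: for i from n down to 1, find the cell of Q containing i, remove the entry at that cell from P, and reverse-bump it up through P; the value ejected from row 1 is w(i).

Step i=7: Q has 7 at row 3, column 2; remove 7 from row 3 of P and reverse-bump: 7 enters row 2 and ejects 6; 6 enters row 1 and ejects 5. So w(7) = 5. P is now [[1, 6], [2, 7], [3], [4]].
Step i=6: Q has 6 at row 4, column 1; remove 4 from row 4 of P and reverse-bump: 4 enters row 3 and ejects 3; 3 enters row 2 and ejects 2; 2 enters row 1 and ejects 1. So w(6) = 1. P is now [[2, 6], [3, 7], [4]].
Step i=5: Q has 5 at row 3, column 1; remove 4 from row 3 of P and reverse-bump: 4 enters row 2 and ejects 3; 3 enters row 1 and ejects 2. So w(5) = 2. P is now [[3, 6], [4, 7]].
Step i=4: Q has 4 at row 2, column 2; remove 7 from row 2 of P and reverse-bump: 7 enters row 1 and ejects 6. So w(4) = 6. P is now [[3, 7], [4]].
Step i=3: Q has 3 at row 2, column 1; remove 4 from row 2 of P and reverse-bump: 4 enters row 1 and ejects 3. So w(3) = 3. P is now [[4, 7]].
Step i=2: Q has 2 at row 1, column 2; remove that cell from P, ejecting 7. So w(2) = 7. P is now [[4]].
Step i=1: Q has 1 at row 1, column 1; remove that cell from P, ejecting 4. So w(1) = 4. P is now [].

So w = 4 7 3 6 2 1 5.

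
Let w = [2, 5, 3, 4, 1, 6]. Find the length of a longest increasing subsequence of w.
4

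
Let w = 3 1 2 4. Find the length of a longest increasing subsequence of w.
3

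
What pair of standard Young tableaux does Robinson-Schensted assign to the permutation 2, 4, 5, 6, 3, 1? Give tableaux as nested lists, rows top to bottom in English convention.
Insert each entry of the permutation into P by Schensted row insertion, recording in Q the position of each new cell.

After inserting 2: P = [[2]].
After inserting 4: P = [[2, 4]].
After inserting 5: P = [[2, 4, 5]].
After inserting 6: P = [[2, 4, 5, 6]].
After inserting 3: P = [[2, 3, 5, 6], [4]].
After inserting 1: P = [[1, 3, 5, 6], [2], [4]].

So P = [[1, 3, 5, 6], [2], [4]], Q = [[1, 2, 3, 4], [5], [6]].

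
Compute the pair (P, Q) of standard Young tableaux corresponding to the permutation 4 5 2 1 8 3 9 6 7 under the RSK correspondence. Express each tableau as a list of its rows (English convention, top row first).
Insert each entry of the permutation into P by Schensted row insertion, recording in Q the position of each new cell.

Insert 4: appended to row 1. P = [[4]].
Insert 5: appended to row 1. P = [[4, 5]].
Insert 2: 2 bumps 4 from row 1; 4 starts row 2. P = [[2, 5], [4]].
Insert 1: 1 bumps 2 from row 1; 2 bumps 4 from row 2; 4 starts row 3. P = [[1, 5], [2], [4]].
Insert 8: appended to row 1. P = [[1, 5, 8], [2], [4]].
Insert 3: 3 bumps 5 from row 1; 5 appends to row 2. P = [[1, 3, 8], [2, 5], [4]].
Insert 9: appended to row 1. P = [[1, 3, 8, 9], [2, 5], [4]].
Insert 6: 6 bumps 8 from row 1; 8 appends to row 2. P = [[1, 3, 6, 9], [2, 5, 8], [4]].
Insert 7: 7 bumps 9 from row 1; 9 appends to row 2. P = [[1, 3, 6, 7], [2, 5, 8, 9], [4]].

So P = [[1, 3, 6, 7], [2, 5, 8, 9], [4]], Q = [[1, 2, 5, 7], [3, 6, 8, 9], [4]].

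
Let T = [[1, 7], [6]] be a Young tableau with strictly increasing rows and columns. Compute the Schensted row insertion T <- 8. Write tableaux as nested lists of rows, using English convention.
[[1, 7, 8], [6]]

8 is larger than every entry of row 1, so it is appended to row 1. The new tableau is [[1, 7, 8], [6]].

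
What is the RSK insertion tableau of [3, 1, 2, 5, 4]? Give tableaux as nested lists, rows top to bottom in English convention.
Insert 3: appended to row 1. P = [[3]].
Insert 1: 1 bumps 3 from row 1; 3 starts row 2. P = [[1], [3]].
Insert 2: appended to row 1. P = [[1, 2], [3]].
Insert 5: appended to row 1. P = [[1, 2, 5], [3]].
Insert 4: 4 bumps 5 from row 1; 5 appends to row 2. P = [[1, 2, 4], [3, 5]].

So P = [[1, 2, 4], [3, 5]].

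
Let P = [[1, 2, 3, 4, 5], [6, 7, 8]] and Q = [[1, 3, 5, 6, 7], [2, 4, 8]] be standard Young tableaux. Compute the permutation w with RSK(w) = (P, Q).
6 1 7 2 3 4 8 5

Reverse RSK: for i = n, n-1, ..., 1, locate i in Q, remove the corresponding corner cell from P, and reverse-bump its entry up through P; the value ejected from row 1 is w(i).

So w = 6 1 7 2 3 4 8 5.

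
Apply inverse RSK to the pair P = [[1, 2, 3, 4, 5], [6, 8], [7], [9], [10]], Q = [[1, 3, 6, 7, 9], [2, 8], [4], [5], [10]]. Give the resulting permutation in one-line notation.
10 1 9 7 2 3 8 4 6 5

Reverse the RSK construction: for i from n down to 1, find the cell of Q containing i, remove the entry at that cell from P, and reverse-bump it up through P; the value ejected from row 1 is w(i).

Step i=10: Q has 10 at row 5, column 1; remove 10 from row 5 of P and reverse-bump: 10 enters row 4 and ejects 9; 9 enters row 3 and ejects 7; 7 enters row 2 and ejects 6; 6 enters row 1 and ejects 5. So w(10) = 5. P is now [[1, 2, 3, 4, 6], [7, 8], [9], [10]].
Step i=9: Q has 9 at row 1, column 5; remove that cell from P, ejecting 6. So w(9) = 6. P is now [[1, 2, 3, 4], [7, 8], [9], [10]].
Step i=8: Q has 8 at row 2, column 2; remove 8 from row 2 of P and reverse-bump: 8 enters row 1 and ejects 4. So w(8) = 4. P is now [[1, 2, 3, 8], [7], [9], [10]].
Step i=7: Q has 7 at row 1, column 4; remove that cell from P, ejecting 8. So w(7) = 8. P is now [[1, 2, 3], [7], [9], [10]].
Step i=6: Q has 6 at row 1, column 3; remove that cell from P, ejecting 3. So w(6) = 3. P is now [[1, 2], [7], [9], [10]].
Step i=5: Q has 5 at row 4, column 1; remove 10 from row 4 of P and reverse-bump: 10 enters row 3 and ejects 9; 9 enters row 2 and ejects 7; 7 enters row 1 and ejects 2. So w(5) = 2. P is now [[1, 7], [9], [10]].
Step i=4: Q has 4 at row 3, column 1; remove 10 from row 3 of P and reverse-bump: 10 enters row 2 and ejects 9; 9 enters row 1 and ejects 7. So w(4) = 7. P is now [[1, 9], [10]].
Step i=3: Q has 3 at row 1, column 2; remove that cell from P, ejecting 9. So w(3) = 9. P is now [[1], [10]].
Step i=2: Q has 2 at row 2, column 1; remove 10 from row 2 of P and reverse-bump: 10 enters row 1 and ejects 1. So w(2) = 1. P is now [[10]].
Step i=1: Q has 1 at row 1, column 1; remove that cell from P, ejecting 10. So w(1) = 10. P is now [].

So w = 10 1 9 7 2 3 8 4 6 5.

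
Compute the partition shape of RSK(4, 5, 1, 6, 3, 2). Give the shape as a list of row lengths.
RSK row insertion gives P = [[1, 2, 6], [3, 5], [4]], which has shape [3, 2, 1].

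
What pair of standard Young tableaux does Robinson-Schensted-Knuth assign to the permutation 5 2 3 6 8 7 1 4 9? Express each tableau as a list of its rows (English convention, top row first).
P = [[1, 3, 4, 7, 9], [2, 6], [5, 8]], Q = [[1, 3, 4, 5, 9], [2, 6], [7, 8]]

Insert each entry of the permutation into P by Schensted row insertion, recording in Q the position of each new cell.

Insert 5: appended to row 1. P = [[5]], Q = [[1]].
Insert 2: 2 bumps 5 from row 1; 5 starts row 2. P = [[2], [5]], Q = [[1], [2]].
Insert 3: appended to row 1. P = [[2, 3], [5]], Q = [[1, 3], [2]].
Insert 6: appended to row 1. P = [[2, 3, 6], [5]], Q = [[1, 3, 4], [2]].
Insert 8: appended to row 1. P = [[2, 3, 6, 8], [5]], Q = [[1, 3, 4, 5], [2]].
Insert 7: 7 bumps 8 from row 1; 8 appends to row 2. P = [[2, 3, 6, 7], [5, 8]], Q = [[1, 3, 4, 5], [2, 6]].
Insert 1: 1 bumps 2 from row 1; 2 bumps 5 from row 2; 5 starts row 3. P = [[1, 3, 6, 7], [2, 8], [5]], Q = [[1, 3, 4, 5], [2, 6], [7]].
Insert 4: 4 bumps 6 from row 1; 6 bumps 8 from row 2; 8 appends to row 3. P = [[1, 3, 4, 7], [2, 6], [5, 8]], Q = [[1, 3, 4, 5], [2, 6], [7, 8]].
Insert 9: appended to row 1. P = [[1, 3, 4, 7, 9], [2, 6], [5, 8]], Q = [[1, 3, 4, 5, 9], [2, 6], [7, 8]].

So P = [[1, 3, 4, 7, 9], [2, 6], [5, 8]], Q = [[1, 3, 4, 5, 9], [2, 6], [7, 8]].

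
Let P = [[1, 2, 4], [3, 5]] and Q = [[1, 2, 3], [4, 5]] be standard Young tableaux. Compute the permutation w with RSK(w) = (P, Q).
1 3 5 2 4

Reverse RSK: for i = n, n-1, ..., 1, locate i in Q, remove the corresponding corner cell from P, and reverse-bump its entry up through P; the value ejected from row 1 is w(i).

So w = 1 3 5 2 4.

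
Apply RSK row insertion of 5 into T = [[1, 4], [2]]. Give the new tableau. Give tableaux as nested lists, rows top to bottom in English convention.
[[1, 4, 5], [2]]

5 is larger than every entry of row 1, so it is appended to row 1. The new tableau is [[1, 4, 5], [2]].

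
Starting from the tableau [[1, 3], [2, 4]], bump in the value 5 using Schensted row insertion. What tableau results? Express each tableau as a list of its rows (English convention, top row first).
5 is larger than every entry of row 1, so it is appended to row 1. The new tableau is [[1, 3, 5], [2, 4]].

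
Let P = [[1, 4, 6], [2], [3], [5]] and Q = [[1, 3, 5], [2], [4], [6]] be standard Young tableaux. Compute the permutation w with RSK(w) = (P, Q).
5 3 4 2 6 1

Reverse RSK: for i = n, n-1, ..., 1, locate i in Q, remove the corresponding corner cell from P, and reverse-bump its entry up through P; the value ejected from row 1 is w(i).

So w = 5 3 4 2 6 1.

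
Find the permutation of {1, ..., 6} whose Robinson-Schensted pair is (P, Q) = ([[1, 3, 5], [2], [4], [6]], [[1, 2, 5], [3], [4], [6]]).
Reverse the RSK construction: for i from n down to 1, find the cell of Q containing i, remove the entry at that cell from P, and reverse-bump it up through P; the value ejected from row 1 is w(i).

Step i=6: Q has 6 at row 4, column 1; remove 6 from row 4 of P and reverse-bump: 6 enters row 3 and ejects 4; 4 enters row 2 and ejects 2; 2 enters row 1 and ejects 1. So w(6) = 1. P is now [[2, 3, 5], [4], [6]].
Step i=5: Q has 5 at row 1, column 3; remove that cell from P, ejecting 5. So w(5) = 5. P is now [[2, 3], [4], [6]].
Step i=4: Q has 4 at row 3, column 1; remove 6 from row 3 of P and reverse-bump: 6 enters row 2 and ejects 4; 4 enters row 1 and ejects 3. So w(4) = 3. P is now [[2, 4], [6]].
Step i=3: Q has 3 at row 2, column 1; remove 6 from row 2 of P and reverse-bump: 6 enters row 1 and ejects 4. So w(3) = 4. P is now [[2, 6]].
Step i=2: Q has 2 at row 1, column 2; remove that cell from P, ejecting 6. So w(2) = 6. P is now [[2]].
Step i=1: Q has 1 at row 1, column 1; remove that cell from P, ejecting 2. So w(1) = 2. P is now [].

So w = 2 6 4 3 5 1.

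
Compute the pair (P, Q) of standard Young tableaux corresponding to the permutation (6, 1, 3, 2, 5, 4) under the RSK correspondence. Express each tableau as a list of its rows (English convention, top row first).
P = [[1, 2, 4], [3, 5], [6]], Q = [[1, 3, 5], [2, 6], [4]]

Insert each entry of the permutation into P by Schensted row insertion, recording in Q the position of each new cell.

Insert 6: appended to row 1. P = [[6]], Q = [[1]].
Insert 1: 1 bumps 6 from row 1; 6 starts row 2. P = [[1], [6]], Q = [[1], [2]].
Insert 3: appended to row 1. P = [[1, 3], [6]], Q = [[1, 3], [2]].
Insert 2: 2 bumps 3 from row 1; 3 bumps 6 from row 2; 6 starts row 3. P = [[1, 2], [3], [6]], Q = [[1, 3], [2], [4]].
Insert 5: appended to row 1. P = [[1, 2, 5], [3], [6]], Q = [[1, 3, 5], [2], [4]].
Insert 4: 4 bumps 5 from row 1; 5 appends to row 2. P = [[1, 2, 4], [3, 5], [6]], Q = [[1, 3, 5], [2, 6], [4]].

So P = [[1, 2, 4], [3, 5], [6]], Q = [[1, 3, 5], [2, 6], [4]].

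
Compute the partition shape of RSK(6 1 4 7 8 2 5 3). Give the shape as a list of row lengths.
[4, 2, 2]

Row-insert each entry into an empty tableau.

After inserting 6: P = [[6]].
After inserting 1: P = [[1], [6]].
After inserting 4: P = [[1, 4], [6]].
After inserting 7: P = [[1, 4, 7], [6]].
After inserting 8: P = [[1, 4, 7, 8], [6]].
After inserting 2: P = [[1, 2, 7, 8], [4], [6]].
After inserting 5: P = [[1, 2, 5, 8], [4, 7], [6]].
After inserting 3: P = [[1, 2, 3, 8], [4, 5], [6, 7]].

The final insertion tableau P = [[1, 2, 3, 8], [4, 5], [6, 7]] has shape [4, 2, 2].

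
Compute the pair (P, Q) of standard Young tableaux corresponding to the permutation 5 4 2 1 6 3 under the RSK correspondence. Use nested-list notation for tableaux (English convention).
P = [[1, 3], [2, 6], [4], [5]], Q = [[1, 5], [2, 6], [3], [4]]

Insert each entry of the permutation into P by Schensted row insertion, recording in Q the position of each new cell.

Insert 5: appended to row 1. P = [[5]], Q = [[1]].
Insert 4: 4 bumps 5 from row 1; 5 starts row 2. P = [[4], [5]], Q = [[1], [2]].
Insert 2: 2 bumps 4 from row 1; 4 bumps 5 from row 2; 5 starts row 3. P = [[2], [4], [5]], Q = [[1], [2], [3]].
Insert 1: 1 bumps 2 from row 1; 2 bumps 4 from row 2; 4 bumps 5 from row 3; 5 starts row 4. P = [[1], [2], [4], [5]], Q = [[1], [2], [3], [4]].
Insert 6: appended to row 1. P = [[1, 6], [2], [4], [5]], Q = [[1, 5], [2], [3], [4]].
Insert 3: 3 bumps 6 from row 1; 6 appends to row 2. P = [[1, 3], [2, 6], [4], [5]], Q = [[1, 5], [2, 6], [3], [4]].

So P = [[1, 3], [2, 6], [4], [5]], Q = [[1, 5], [2, 6], [3], [4]].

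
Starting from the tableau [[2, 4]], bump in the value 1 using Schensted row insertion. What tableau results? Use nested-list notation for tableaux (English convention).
[[1, 4], [2]]

In row 1, 1 replaces 2 (the leftmost entry greater than 1); 2 is bumped to row 2. 2 starts a new row 2. The new tableau is [[1, 4], [2]].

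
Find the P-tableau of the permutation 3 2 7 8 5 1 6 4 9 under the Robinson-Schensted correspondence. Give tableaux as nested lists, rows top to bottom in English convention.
After inserting 3: P = [[3]].
After inserting 2: P = [[2], [3]].
After inserting 7: P = [[2, 7], [3]].
After inserting 8: P = [[2, 7, 8], [3]].
After inserting 5: P = [[2, 5, 8], [3, 7]].
After inserting 1: P = [[1, 5, 8], [2, 7], [3]].
After inserting 6: P = [[1, 5, 6], [2, 7, 8], [3]].
After inserting 4: P = [[1, 4, 6], [2, 5, 8], [3, 7]].
After inserting 9: P = [[1, 4, 6, 9], [2, 5, 8], [3, 7]].

So P = [[1, 4, 6, 9], [2, 5, 8], [3, 7]].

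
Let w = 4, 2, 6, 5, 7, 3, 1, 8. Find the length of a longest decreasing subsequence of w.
4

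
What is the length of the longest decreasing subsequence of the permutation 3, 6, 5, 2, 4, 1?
4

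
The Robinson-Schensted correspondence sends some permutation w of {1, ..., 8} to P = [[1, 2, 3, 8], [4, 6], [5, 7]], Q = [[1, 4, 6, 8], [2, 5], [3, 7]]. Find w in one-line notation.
Reverse the RSK construction: for i from n down to 1, find the cell of Q containing i, remove the entry at that cell from P, and reverse-bump it up through P; the value ejected from row 1 is w(i).

Step i=8: Q has 8 at row 1, column 4; remove that cell from P, ejecting 8. So w(8) = 8. P is now [[1, 2, 3], [4, 6], [5, 7]].
Step i=7: Q has 7 at row 3, column 2; remove 7 from row 3 of P and reverse-bump: 7 enters row 2 and ejects 6; 6 enters row 1 and ejects 3. So w(7) = 3. P is now [[1, 2, 6], [4, 7], [5]].
Step i=6: Q has 6 at row 1, column 3; remove that cell from P, ejecting 6. So w(6) = 6. P is now [[1, 2], [4, 7], [5]].
Step i=5: Q has 5 at row 2, column 2; remove 7 from row 2 of P and reverse-bump: 7 enters row 1 and ejects 2. So w(5) = 2. P is now [[1, 7], [4], [5]].
Step i=4: Q has 4 at row 1, column 2; remove that cell from P, ejecting 7. So w(4) = 7. P is now [[1], [4], [5]].
Step i=3: Q has 3 at row 3, column 1; remove 5 from row 3 of P and reverse-bump: 5 enters row 2 and ejects 4; 4 enters row 1 and ejects 1. So w(3) = 1. P is now [[4], [5]].
Step i=2: Q has 2 at row 2, column 1; remove 5 from row 2 of P and reverse-bump: 5 enters row 1 and ejects 4. So w(2) = 4. P is now [[5]].
Step i=1: Q has 1 at row 1, column 1; remove that cell from P, ejecting 5. So w(1) = 5. P is now [].

So w = 5 4 1 7 2 6 3 8.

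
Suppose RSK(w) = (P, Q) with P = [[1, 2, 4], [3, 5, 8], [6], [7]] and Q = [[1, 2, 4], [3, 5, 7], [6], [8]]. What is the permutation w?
Reverse the RSK construction: for i from n down to 1, find the cell of Q containing i, remove the entry at that cell from P, and reverse-bump it up through P; the value ejected from row 1 is w(i).

Step i=8: Q has 8 at row 4, column 1; remove 7 from row 4 of P and reverse-bump: 7 enters row 3 and ejects 6; 6 enters row 2 and ejects 5; 5 enters row 1 and ejects 4. So w(8) = 4. P is now [[1, 2, 5], [3, 6, 8], [7]].
Step i=7: Q has 7 at row 2, column 3; remove 8 from row 2 of P and reverse-bump: 8 enters row 1 and ejects 5. So w(7) = 5. P is now [[1, 2, 8], [3, 6], [7]].
Step i=6: Q has 6 at row 3, column 1; remove 7 from row 3 of P and reverse-bump: 7 enters row 2 and ejects 6; 6 enters row 1 and ejects 2. So w(6) = 2. P is now [[1, 6, 8], [3, 7]].
Step i=5: Q has 5 at row 2, column 2; remove 7 from row 2 of P and reverse-bump: 7 enters row 1 and ejects 6. So w(5) = 6. P is now [[1, 7, 8], [3]].
Step i=4: Q has 4 at row 1, column 3; remove that cell from P, ejecting 8. So w(4) = 8. P is now [[1, 7], [3]].
Step i=3: Q has 3 at row 2, column 1; remove 3 from row 2 of P and reverse-bump: 3 enters row 1 and ejects 1. So w(3) = 1. P is now [[3, 7]].
Step i=2: Q has 2 at row 1, column 2; remove that cell from P, ejecting 7. So w(2) = 7. P is now [[3]].
Step i=1: Q has 1 at row 1, column 1; remove that cell from P, ejecting 3. So w(1) = 3. P is now [].

So w = 3 7 1 8 6 2 5 4.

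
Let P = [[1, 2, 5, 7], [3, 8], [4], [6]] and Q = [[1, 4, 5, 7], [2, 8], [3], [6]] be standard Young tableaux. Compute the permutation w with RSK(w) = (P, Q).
6 4 1 3 5 2 8 7

Reverse RSK: for i = n, n-1, ..., 1, locate i in Q, remove the corresponding corner cell from P, and reverse-bump its entry up through P; the value ejected from row 1 is w(i).

So w = 6 4 1 3 5 2 8 7.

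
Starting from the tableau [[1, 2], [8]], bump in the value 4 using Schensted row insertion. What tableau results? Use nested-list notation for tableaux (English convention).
4 is larger than every entry of row 1, so it is appended to row 1. The new tableau is [[1, 2, 4], [8]].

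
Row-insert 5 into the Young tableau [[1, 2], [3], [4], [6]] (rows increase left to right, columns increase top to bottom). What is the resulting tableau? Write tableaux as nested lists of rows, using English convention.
[[1, 2, 5], [3], [4], [6]]

5 is larger than every entry of row 1, so it is appended to row 1. The new tableau is [[1, 2, 5], [3], [4], [6]].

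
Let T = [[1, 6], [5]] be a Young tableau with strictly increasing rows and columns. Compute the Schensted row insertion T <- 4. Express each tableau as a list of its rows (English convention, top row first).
[[1, 4], [5, 6]]

In row 1, 4 replaces 6 (the leftmost entry greater than 4); 6 is bumped to row 2. 6 is appended to row 2. The new tableau is [[1, 4], [5, 6]].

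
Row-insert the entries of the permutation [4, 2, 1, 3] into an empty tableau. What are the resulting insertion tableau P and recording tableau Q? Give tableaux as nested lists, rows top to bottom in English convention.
Insert each entry of the permutation into P by Schensted row insertion, recording in Q the position of each new cell.

Insert 4: appended to row 1. P = [[4]].
Insert 2: 2 bumps 4 from row 1; 4 starts row 2. P = [[2], [4]].
Insert 1: 1 bumps 2 from row 1; 2 bumps 4 from row 2; 4 starts row 3. P = [[1], [2], [4]].
Insert 3: appended to row 1. P = [[1, 3], [2], [4]].

So P = [[1, 3], [2], [4]], Q = [[1, 4], [2], [3]].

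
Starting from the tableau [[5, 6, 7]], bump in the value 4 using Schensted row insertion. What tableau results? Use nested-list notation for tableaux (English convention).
[[4, 6, 7], [5]]

In row 1, 4 replaces 5 (the leftmost entry greater than 4); 5 is bumped to row 2. 5 starts a new row 2. The new tableau is [[4, 6, 7], [5]].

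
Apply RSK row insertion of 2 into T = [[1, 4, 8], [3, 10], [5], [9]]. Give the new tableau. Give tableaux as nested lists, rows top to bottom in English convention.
[[1, 2, 8], [3, 4], [5, 10], [9]]

In row 1, 2 replaces 4 (the leftmost entry greater than 2); 4 is bumped to row 2. In row 2, 4 replaces 10 (the leftmost entry greater than 4); 10 is bumped to row 3. 10 is appended to row 3. The new tableau is [[1, 2, 8], [3, 4], [5, 10], [9]].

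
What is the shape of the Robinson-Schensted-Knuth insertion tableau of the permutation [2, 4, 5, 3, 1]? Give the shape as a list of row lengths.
Row-insert each entry into an empty tableau.

After inserting 2: P = [[2]].
After inserting 4: P = [[2, 4]].
After inserting 5: P = [[2, 4, 5]].
After inserting 3: P = [[2, 3, 5], [4]].
After inserting 1: P = [[1, 3, 5], [2], [4]].

The final insertion tableau P = [[1, 3, 5], [2], [4]] has shape [3, 1, 1].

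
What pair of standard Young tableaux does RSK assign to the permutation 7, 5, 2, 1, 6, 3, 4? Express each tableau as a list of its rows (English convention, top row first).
P = [[1, 3, 4], [2, 6], [5], [7]], Q = [[1, 5, 7], [2, 6], [3], [4]]

Insert each entry of the permutation into P by Schensted row insertion, recording in Q the position of each new cell.

Insert 7: appended to row 1. P = [[7]], Q = [[1]].
Insert 5: 5 bumps 7 from row 1; 7 starts row 2. P = [[5], [7]], Q = [[1], [2]].
Insert 2: 2 bumps 5 from row 1; 5 bumps 7 from row 2; 7 starts row 3. P = [[2], [5], [7]], Q = [[1], [2], [3]].
Insert 1: 1 bumps 2 from row 1; 2 bumps 5 from row 2; 5 bumps 7 from row 3; 7 starts row 4. P = [[1], [2], [5], [7]], Q = [[1], [2], [3], [4]].
Insert 6: appended to row 1. P = [[1, 6], [2], [5], [7]], Q = [[1, 5], [2], [3], [4]].
Insert 3: 3 bumps 6 from row 1; 6 appends to row 2. P = [[1, 3], [2, 6], [5], [7]], Q = [[1, 5], [2, 6], [3], [4]].
Insert 4: appended to row 1. P = [[1, 3, 4], [2, 6], [5], [7]], Q = [[1, 5, 7], [2, 6], [3], [4]].

So P = [[1, 3, 4], [2, 6], [5], [7]], Q = [[1, 5, 7], [2, 6], [3], [4]].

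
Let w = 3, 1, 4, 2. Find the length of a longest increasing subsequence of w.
2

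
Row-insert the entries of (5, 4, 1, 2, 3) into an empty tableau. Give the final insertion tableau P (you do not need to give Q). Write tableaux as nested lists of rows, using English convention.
Insert 5: appended to row 1. P = [[5]].
Insert 4: 4 bumps 5 from row 1; 5 starts row 2. P = [[4], [5]].
Insert 1: 1 bumps 4 from row 1; 4 bumps 5 from row 2; 5 starts row 3. P = [[1], [4], [5]].
Insert 2: appended to row 1. P = [[1, 2], [4], [5]].
Insert 3: appended to row 1. P = [[1, 2, 3], [4], [5]].

So P = [[1, 2, 3], [4], [5]].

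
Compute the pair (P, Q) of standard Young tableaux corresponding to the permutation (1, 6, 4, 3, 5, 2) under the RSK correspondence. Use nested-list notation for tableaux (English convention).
P = [[1, 2, 5], [3], [4], [6]], Q = [[1, 2, 5], [3], [4], [6]]

Insert each entry of the permutation into P by Schensted row insertion, recording in Q the position of each new cell.

Insert 1: appended to row 1. P = [[1]].
Insert 6: appended to row 1. P = [[1, 6]].
Insert 4: 4 bumps 6 from row 1; 6 starts row 2. P = [[1, 4], [6]].
Insert 3: 3 bumps 4 from row 1; 4 bumps 6 from row 2; 6 starts row 3. P = [[1, 3], [4], [6]].
Insert 5: appended to row 1. P = [[1, 3, 5], [4], [6]].
Insert 2: 2 bumps 3 from row 1; 3 bumps 4 from row 2; 4 bumps 6 from row 3; 6 starts row 4. P = [[1, 2, 5], [3], [4], [6]].

So P = [[1, 2, 5], [3], [4], [6]], Q = [[1, 2, 5], [3], [4], [6]].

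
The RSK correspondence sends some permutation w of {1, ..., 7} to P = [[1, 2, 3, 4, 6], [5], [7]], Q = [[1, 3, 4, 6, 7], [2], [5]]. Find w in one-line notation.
7 1 2 5 3 4 6

Reverse the RSK construction: for i from n down to 1, find the cell of Q containing i, remove the entry at that cell from P, and reverse-bump it up through P; the value ejected from row 1 is w(i).

Step i=7: Q has 7 at row 1, column 5; remove that cell from P, ejecting 6. So w(7) = 6. P is now [[1, 2, 3, 4], [5], [7]].
Step i=6: Q has 6 at row 1, column 4; remove that cell from P, ejecting 4. So w(6) = 4. P is now [[1, 2, 3], [5], [7]].
Step i=5: Q has 5 at row 3, column 1; remove 7 from row 3 of P and reverse-bump: 7 enters row 2 and ejects 5; 5 enters row 1 and ejects 3. So w(5) = 3. P is now [[1, 2, 5], [7]].
Step i=4: Q has 4 at row 1, column 3; remove that cell from P, ejecting 5. So w(4) = 5. P is now [[1, 2], [7]].
Step i=3: Q has 3 at row 1, column 2; remove that cell from P, ejecting 2. So w(3) = 2. P is now [[1], [7]].
Step i=2: Q has 2 at row 2, column 1; remove 7 from row 2 of P and reverse-bump: 7 enters row 1 and ejects 1. So w(2) = 1. P is now [[7]].
Step i=1: Q has 1 at row 1, column 1; remove that cell from P, ejecting 7. So w(1) = 7. P is now [].

So w = 7 1 2 5 3 4 6.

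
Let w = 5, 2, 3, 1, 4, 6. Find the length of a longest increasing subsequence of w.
4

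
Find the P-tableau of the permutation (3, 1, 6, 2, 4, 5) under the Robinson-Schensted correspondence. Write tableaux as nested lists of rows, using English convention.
P = [[1, 2, 4, 5], [3, 6]]

Insert 3: appended to row 1. P = [[3]].
Insert 1: 1 bumps 3 from row 1; 3 starts row 2. P = [[1], [3]].
Insert 6: appended to row 1. P = [[1, 6], [3]].
Insert 2: 2 bumps 6 from row 1; 6 appends to row 2. P = [[1, 2], [3, 6]].
Insert 4: appended to row 1. P = [[1, 2, 4], [3, 6]].
Insert 5: appended to row 1. P = [[1, 2, 4, 5], [3, 6]].

So P = [[1, 2, 4, 5], [3, 6]].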